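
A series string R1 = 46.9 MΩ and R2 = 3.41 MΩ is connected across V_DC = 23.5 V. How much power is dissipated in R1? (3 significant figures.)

ΣR = 50.31 MΩ → I = 23.5/50.31 = 0.4671 µA.
V(R1) = I·R = 21.91 V; P = V·I = 21.91 × 0.4671 = 10.23 µW.

P ≈ 10.2 µW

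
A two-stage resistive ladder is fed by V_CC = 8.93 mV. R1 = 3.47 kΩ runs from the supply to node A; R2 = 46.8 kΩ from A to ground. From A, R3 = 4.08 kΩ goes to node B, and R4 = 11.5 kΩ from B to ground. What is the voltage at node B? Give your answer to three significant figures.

V_B ≈ 5.08 mV

Node A sees R2 in parallel with the series input of stage 2, R3 + R4 = 15.58 kΩ.
Effective lower resistance at A: R2 ‖ 15.58 = 11.69 kΩ.
So V_A = 8.93 × 0.7711 = 6.886 mV.
Stage 2 is unloaded, so V_B = V_A · R4/(R3+R4) = 6.886 × 11.5/15.58 = 5.083 mV.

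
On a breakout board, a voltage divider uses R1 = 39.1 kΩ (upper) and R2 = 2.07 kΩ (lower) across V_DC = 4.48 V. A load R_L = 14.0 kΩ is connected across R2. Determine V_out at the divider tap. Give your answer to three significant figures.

The load sits in parallel with R2, giving an effective lower resistance R2' = R2·R_L/(R2+R_L) = 1.803 kΩ.
Voltage divider with the loaded lower leg: V_out = 4.48 × 1.803/(39.1 + 1.803) = 4.48 × 0.04409 = 0.1975 V.

V_out ≈ 0.198 V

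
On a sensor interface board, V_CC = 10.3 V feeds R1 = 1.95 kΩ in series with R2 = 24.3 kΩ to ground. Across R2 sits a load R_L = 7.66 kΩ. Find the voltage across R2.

V_out ≈ 7.72 V

The load sits in parallel with R2, giving an effective lower resistance R2' = R2·R_L/(R2+R_L) = 5.824 kΩ.
Voltage divider with the loaded lower leg: V_out = 10.3 × 5.824/(1.95 + 5.824) = 10.3 × 0.7492 = 7.716 V.
(Unloaded it would be 9.53 V; the load pulls it down.)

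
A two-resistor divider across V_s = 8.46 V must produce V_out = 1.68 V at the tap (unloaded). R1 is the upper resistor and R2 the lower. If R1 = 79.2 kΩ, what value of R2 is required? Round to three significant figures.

Required fraction k = V_out/V_s = 0.1986.
Rearranging, R2 = R1·k/(1−k) = 79.2 × 0.2478 = 19.62 kΩ.

R2 ≈ 19.6 kΩ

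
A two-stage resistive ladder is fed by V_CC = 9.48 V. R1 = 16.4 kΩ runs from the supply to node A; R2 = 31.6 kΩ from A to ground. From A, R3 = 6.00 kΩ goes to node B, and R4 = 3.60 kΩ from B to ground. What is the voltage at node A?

V_A ≈ 2.94 V

Node A sees R2 in parallel with the series input of stage 2, R3 + R4 = 9.600 kΩ.
Effective lower resistance at A: R2 ‖ 9.600 = 7.363 kΩ.
First divider: V_A = V_CC · 7.363/(16.4 + 7.363) = 2.937 V.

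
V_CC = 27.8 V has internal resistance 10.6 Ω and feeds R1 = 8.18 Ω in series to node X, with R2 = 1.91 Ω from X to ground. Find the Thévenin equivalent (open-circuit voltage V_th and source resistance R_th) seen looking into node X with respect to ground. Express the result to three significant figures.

R1' = 10.6 + 8.18 = 18.78 Ω (source resistance + R1).
With X open, the divider is unloaded: V_th = 27.8 × 1.91/20.69 = 2.566 V.
Zeroing V_CC shorts the top of R1' to ground, so R_th = R1' ‖ R2 = 1.734 Ω.

V_th ≈ 2.57 V, R_th ≈ 1.73 Ω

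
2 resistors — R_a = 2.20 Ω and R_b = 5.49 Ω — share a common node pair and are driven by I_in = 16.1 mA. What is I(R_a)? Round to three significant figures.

I ≈ 11.5 mA

Two-branch current divider: I_k = I_in · R_other/(R_1 + R_2).
I(R_a) = 16.1 × 5.49/(2.20 + 5.49) = 16.1 × 0.7139 = 11.49 mA.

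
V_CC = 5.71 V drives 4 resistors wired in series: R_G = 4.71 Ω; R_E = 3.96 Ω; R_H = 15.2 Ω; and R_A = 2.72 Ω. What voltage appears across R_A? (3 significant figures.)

Total series resistance ΣR = 4.71 + 3.96 + 15.2 + 2.72 = 26.59 Ω.
V = V_CC · R/ΣR = 5.71 × 0.1023 = 0.5841 V.

V ≈ 0.584 V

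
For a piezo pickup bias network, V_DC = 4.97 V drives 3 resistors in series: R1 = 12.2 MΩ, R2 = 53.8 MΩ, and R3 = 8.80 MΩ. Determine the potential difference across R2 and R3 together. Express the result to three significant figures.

V ≈ 4.16 V

Series total: ΣR = 12.2 + 53.8 + 8.80 = 74.80 MΩ.
R_{R2..R3} = 53.8 + 8.80 = 62.60 MΩ.
By the voltage-divider rule, V = 4.97 × 62.60/74.80 = 4.159 V.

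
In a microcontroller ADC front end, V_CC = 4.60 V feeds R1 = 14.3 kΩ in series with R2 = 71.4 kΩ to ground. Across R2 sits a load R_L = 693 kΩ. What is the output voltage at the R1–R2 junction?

V_out ≈ 3.77 V

The load sits in parallel with R2, giving an effective lower resistance R2' = R2·R_L/(R2+R_L) = 64.73 kΩ.
Now apply the divider: V_out = 4.60 × 0.8191 = 3.768 V.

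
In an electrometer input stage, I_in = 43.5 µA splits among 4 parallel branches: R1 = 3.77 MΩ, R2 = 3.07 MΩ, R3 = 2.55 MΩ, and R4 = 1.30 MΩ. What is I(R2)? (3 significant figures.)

Conductances: ΣG = 1/3.77 + 1/3.07 + 1/2.55 + 1/1.30 = 1.752 (1/MΩ).
By the current-divider rule, I = I_in · G_k/ΣG = 43.5 × 0.1859 = 8.086 µA.

I ≈ 8.09 µA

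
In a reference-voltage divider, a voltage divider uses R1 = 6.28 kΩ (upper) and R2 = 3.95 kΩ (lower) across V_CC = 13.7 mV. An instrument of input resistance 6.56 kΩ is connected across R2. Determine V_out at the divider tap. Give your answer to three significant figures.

V_out ≈ 3.86 mV

First combine the lower leg with the load: R2 ‖ R_L = 2.465 kΩ.
Then V_out = V_CC · R2'/(R1 + R2') = 13.7 × 2.465/8.745 = 3.862 mV.
(Unloaded it would be 5.29 mV; the load pulls it down.)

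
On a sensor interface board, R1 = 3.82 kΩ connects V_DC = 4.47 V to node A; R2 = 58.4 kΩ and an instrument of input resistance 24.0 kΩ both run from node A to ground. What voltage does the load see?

V_out ≈ 3.65 V

First combine the lower leg with the load: R2 ‖ R_L = 17.01 kΩ.
Now apply the divider: V_out = 4.47 × 0.8166 = 3.650 V.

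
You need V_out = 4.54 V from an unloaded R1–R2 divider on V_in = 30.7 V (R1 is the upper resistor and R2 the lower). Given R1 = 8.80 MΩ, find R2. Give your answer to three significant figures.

The divider ratio is R2/(R1+R2) = 4.54/30.7 = 0.1479.
So R2 = R1 · V_out/(V_in − V_out) = 8.80 × 4.54/(30.7 − 4.54) = 8.80 × 0.1735 = 1.527 MΩ.

R2 ≈ 1.53 MΩ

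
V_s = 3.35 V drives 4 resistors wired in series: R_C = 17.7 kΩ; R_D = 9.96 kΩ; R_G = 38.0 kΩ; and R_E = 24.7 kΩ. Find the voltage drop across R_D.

Total series resistance ΣR = 17.7 + 9.96 + 38.0 + 24.7 = 90.36 kΩ.
Voltage divider: V = V_s · (9.960 / 90.36) = 3.35 × 0.1102 = 0.3693 V.

V ≈ 0.369 V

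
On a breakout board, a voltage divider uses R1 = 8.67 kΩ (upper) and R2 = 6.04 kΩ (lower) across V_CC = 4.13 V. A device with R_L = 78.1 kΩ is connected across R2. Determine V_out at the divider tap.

R2 ‖ R_L = (6.04 × 78.1)/(6.04 + 78.1) = 5.606 kΩ.
Now apply the divider: V_out = 4.13 × 0.3927 = 1.622 V.

V_out ≈ 1.62 V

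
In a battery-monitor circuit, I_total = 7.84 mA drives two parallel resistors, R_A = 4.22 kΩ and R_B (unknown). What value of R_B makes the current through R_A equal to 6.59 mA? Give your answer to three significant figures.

R_B ≈ 22.2 kΩ

The fraction through R_A equals R_B/(R_A+R_B).
With f = 0.8406, R_B = R_A · f/(1−f) = 4.22 × 5.272 = 22.25 kΩ.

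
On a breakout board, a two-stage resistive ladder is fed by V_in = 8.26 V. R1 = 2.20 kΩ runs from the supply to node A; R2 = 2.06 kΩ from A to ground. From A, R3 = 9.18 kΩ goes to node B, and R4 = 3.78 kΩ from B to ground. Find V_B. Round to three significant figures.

Node A sees R2 in parallel with the series input of stage 2, R3 + R4 = 12.96 kΩ.
Effective lower resistance at A: R2 ‖ 12.96 = 1.777 kΩ.
So V_A = 8.26 × 0.4469 = 3.691 V.
Then the unloaded second divider: V_B = V_A × R4/(R3+R4) = 3.691 × 0.2917 = 1.077 V.

V_B ≈ 1.08 V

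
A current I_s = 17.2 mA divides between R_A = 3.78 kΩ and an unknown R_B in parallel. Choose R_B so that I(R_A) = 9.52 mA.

R_B ≈ 4.69 kΩ

Two-branch current divider: I_A = I_s · R_B/(R_A + R_B).
With f = 0.5535, R_B = R_A · f/(1−f) = 3.78 × 1.240 = 4.686 kΩ.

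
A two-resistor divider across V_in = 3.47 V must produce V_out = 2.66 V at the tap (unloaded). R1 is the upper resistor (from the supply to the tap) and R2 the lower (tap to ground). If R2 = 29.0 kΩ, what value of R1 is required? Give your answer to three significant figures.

Required fraction k = V_out/V_in = 0.7666.
So R1 = R2 · (V_in/V_out − 1) = 29.0 × (3.47/2.66 − 1) = 29.0 × 0.3045 = 8.831 kΩ.

R1 ≈ 8.83 kΩ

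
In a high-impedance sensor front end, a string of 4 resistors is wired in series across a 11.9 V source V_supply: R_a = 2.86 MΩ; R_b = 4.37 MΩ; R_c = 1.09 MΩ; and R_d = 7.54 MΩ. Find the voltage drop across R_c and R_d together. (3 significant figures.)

Series total: ΣR = 2.86 + 4.37 + 1.09 + 7.54 = 15.86 MΩ.
R_{R_c..R_d} = 1.09 + 7.54 = 8.630 MΩ.
V = V_supply · R/ΣR = 11.9 × 0.5441 = 6.475 V.

V ≈ 6.48 V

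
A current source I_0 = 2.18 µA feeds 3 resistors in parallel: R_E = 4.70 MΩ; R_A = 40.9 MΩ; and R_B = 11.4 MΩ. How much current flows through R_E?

I ≈ 1.43 µA

ΣG = 1/4.70 + 1/40.9 + 1/11.4 = 0.3249.
Current divider: I(R_E) = I_0 · G_k/ΣG = 2.18 × (0.2128/0.3249) = 2.18 × 0.6548 = 1.427 µA.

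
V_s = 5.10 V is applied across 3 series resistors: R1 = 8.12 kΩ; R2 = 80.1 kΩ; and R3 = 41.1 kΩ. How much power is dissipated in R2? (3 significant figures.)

The common current is I = 5.10/129.3 = 0.03944 mA.
P = I²R = 0.001555 × 80.1 = 0.1246 mW.

P ≈ 0.125 mW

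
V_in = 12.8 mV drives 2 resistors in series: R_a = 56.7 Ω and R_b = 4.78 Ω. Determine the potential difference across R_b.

V ≈ 0.995 mV

Series total: ΣR = 56.7 + 4.78 = 61.48 Ω.
Voltage divider: V = V_in · (4.780 / 61.48) = 12.8 × 0.07775 = 0.9952 mV.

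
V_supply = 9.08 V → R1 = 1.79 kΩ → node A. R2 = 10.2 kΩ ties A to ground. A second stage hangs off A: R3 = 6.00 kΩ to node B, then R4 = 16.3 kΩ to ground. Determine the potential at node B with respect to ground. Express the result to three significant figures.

V_B ≈ 5.29 V

Node A sees R2 in parallel with the series input of stage 2, R3 + R4 = 22.30 kΩ.
R2 ‖ (R3+R4) = 6.999 kΩ.
V_A = 9.08 × 6.999/(1.79 + 6.999) = 7.231 V.
Stage 2 is unloaded, so V_B = V_A · R4/(R3+R4) = 7.231 × 16.3/22.30 = 5.285 V.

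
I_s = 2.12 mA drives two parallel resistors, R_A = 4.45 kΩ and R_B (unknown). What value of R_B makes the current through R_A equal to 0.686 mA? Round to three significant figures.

The fraction through R_A equals R_B/(R_A+R_B).
0.686/2.12 = R_B/(R_A + R_B) → R_B = R_A · (0.3236)/(1 − 0.3236) = 4.45 × 0.4784 = 2.129 kΩ.

R_B ≈ 2.13 kΩ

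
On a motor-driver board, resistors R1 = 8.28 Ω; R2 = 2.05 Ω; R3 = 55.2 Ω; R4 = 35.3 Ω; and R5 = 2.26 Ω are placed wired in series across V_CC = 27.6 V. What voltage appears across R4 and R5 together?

Series total: ΣR = 8.28 + 2.05 + 55.2 + 35.3 + 2.26 = 103.1 Ω.
R_{R4..R5} = 35.3 + 2.26 = 37.56 Ω.
V = V_CC · R/ΣR = 27.6 × 0.3643 = 10.06 V.

V ≈ 10.1 V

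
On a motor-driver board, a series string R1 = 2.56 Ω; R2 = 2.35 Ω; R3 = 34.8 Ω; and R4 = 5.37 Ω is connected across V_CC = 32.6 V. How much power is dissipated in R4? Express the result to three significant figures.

P ≈ 2.81 W

The common current is I = 32.6/45.08 = 0.7232 A.
V(R4) = I·R = 3.883 V; P = V·I = 3.883 × 0.7232 = 2.808 W.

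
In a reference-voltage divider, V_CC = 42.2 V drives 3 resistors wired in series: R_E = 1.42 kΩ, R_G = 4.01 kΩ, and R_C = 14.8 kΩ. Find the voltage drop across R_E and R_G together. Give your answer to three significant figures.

V ≈ 11.3 V

ΣR = 1.42 + 4.01 + 14.8 = 20.23 kΩ.
R_{R_E..R_G} = 1.42 + 4.01 = 5.430 kΩ.
By the voltage-divider rule, V = 42.2 × 5.430/20.23 = 11.33 V.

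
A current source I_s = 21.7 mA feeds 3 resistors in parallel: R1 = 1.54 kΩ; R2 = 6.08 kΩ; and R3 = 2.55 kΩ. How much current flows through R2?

Total conductance ΣG = 1/1.54 + 1/6.08 + 1/2.55 = 1.206 (units of 1/kΩ).
By the current-divider rule, I = I_s · G_k/ΣG = 21.7 × 0.1364 = 2.959 mA.

I ≈ 2.96 mA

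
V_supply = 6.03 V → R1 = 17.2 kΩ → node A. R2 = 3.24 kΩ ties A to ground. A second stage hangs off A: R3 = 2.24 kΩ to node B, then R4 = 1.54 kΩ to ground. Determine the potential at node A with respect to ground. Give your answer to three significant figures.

V_A ≈ 0.555 V

Looking into the second stage from A: R3 + R4 = 3.780 kΩ appears in parallel with R2.
Effective lower resistance at A: R2 ‖ 3.780 = 1.745 kΩ.
So V_A = 6.03 × 0.09209 = 0.5553 V.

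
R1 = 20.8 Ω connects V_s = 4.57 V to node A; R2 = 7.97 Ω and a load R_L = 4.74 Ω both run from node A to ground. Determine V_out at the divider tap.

First combine the lower leg with the load: R2 ‖ R_L = 2.972 Ω.
Voltage divider with the loaded lower leg: V_out = 4.57 × 2.972/(20.8 + 2.972) = 4.57 × 0.1250 = 0.5714 V.

V_out ≈ 0.571 V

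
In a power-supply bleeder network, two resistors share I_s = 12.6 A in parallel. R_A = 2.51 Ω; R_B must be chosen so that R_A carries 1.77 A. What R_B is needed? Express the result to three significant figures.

The fraction through R_A equals R_B/(R_A+R_B).
1.77/12.6 = R_B/(R_A + R_B) → R_B = R_A · (0.1405)/(1 − 0.1405) = 2.51 × 0.1634 = 0.4102 Ω.

R_B ≈ 0.410 Ω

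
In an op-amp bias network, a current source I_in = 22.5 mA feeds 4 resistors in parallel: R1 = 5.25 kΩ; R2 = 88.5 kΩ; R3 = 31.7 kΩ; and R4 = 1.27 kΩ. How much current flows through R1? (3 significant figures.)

I ≈ 4.20 mA

ΣG = 1/5.25 + 1/88.5 + 1/31.7 + 1/1.27 = 1.021.
R1 takes the fraction G_k/ΣG = 0.1905/1.021 = 0.1866, so I = 22.5 × 0.1866 = 4.199 mA.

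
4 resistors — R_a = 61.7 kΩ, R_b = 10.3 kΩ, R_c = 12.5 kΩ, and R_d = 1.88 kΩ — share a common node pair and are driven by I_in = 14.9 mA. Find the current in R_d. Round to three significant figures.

Conductances: ΣG = 1/61.7 + 1/10.3 + 1/12.5 + 1/1.88 = 0.7252 (1/kΩ).
R_d takes the fraction G_k/ΣG = 0.5319/0.7252 = 0.7335, so I = 14.9 × 0.7335 = 10.93 mA.

I ≈ 10.9 mA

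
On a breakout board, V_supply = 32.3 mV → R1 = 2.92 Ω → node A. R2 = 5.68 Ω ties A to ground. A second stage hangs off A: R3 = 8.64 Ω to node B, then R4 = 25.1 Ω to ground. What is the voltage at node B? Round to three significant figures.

V_B ≈ 15.0 mV

The second stage (R3 + R4 = 33.74 Ω) loads node A in parallel with R2.
R2 ‖ (R3+R4) = 4.862 Ω.
V_A = 32.3 × 4.862/(2.92 + 4.862) = 20.18 mV.
Then the unloaded second divider: V_B = V_A × R4/(R3+R4) = 20.18 × 0.7439 = 15.01 mV.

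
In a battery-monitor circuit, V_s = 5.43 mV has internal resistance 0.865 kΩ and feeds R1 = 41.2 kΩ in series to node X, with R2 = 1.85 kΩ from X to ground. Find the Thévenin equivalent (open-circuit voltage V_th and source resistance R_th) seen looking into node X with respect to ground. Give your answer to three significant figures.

V_th ≈ 0.229 mV, R_th ≈ 1.77 kΩ

R1' = 0.865 + 41.2 = 42.07 kΩ (source resistance + R1).
With X open, the divider is unloaded: V_th = 5.43 × 1.85/43.92 = 0.2287 mV.
Zeroing V_s shorts the top of R1' to ground, so R_th = R1' ‖ R2 = 1.772 kΩ.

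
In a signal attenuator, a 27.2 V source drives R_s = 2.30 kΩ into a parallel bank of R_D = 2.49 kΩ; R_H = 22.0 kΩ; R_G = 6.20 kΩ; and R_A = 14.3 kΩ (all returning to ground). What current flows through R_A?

Combine the parallel branches: R_p = (1/2.49 + 1/22.0 + 1/6.20 + 1/14.3)⁻¹ = 1.474 kΩ.
V_A = 27.2 × 1.474/3.774 = 10.62 V.
I(R_A) = V_A / R_A = 10.62/14.3 = 0.7430 mA.
(Equivalently: I_total = 7.207 mA, then current-divider fraction G_k/ΣG = 0.1031.)

I ≈ 0.743 mA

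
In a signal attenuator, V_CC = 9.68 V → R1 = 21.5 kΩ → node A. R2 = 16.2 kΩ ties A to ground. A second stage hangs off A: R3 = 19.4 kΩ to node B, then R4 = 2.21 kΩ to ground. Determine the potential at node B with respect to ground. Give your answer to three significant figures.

Looking into the second stage from A: R3 + R4 = 21.61 kΩ appears in parallel with R2.
R2 ‖ (R3+R4) = 9.259 kΩ.
So V_A = 9.68 × 0.3010 = 2.914 V.
V_B = V_A × 0.1023 = 0.2980 V.

V_B ≈ 0.298 V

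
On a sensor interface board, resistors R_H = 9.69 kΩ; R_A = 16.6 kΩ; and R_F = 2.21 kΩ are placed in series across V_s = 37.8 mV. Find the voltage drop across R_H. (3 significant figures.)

V ≈ 12.9 mV

Series total: ΣR = 9.69 + 16.6 + 2.21 = 28.50 kΩ.
Voltage divider: V = V_s · (9.690 / 28.50) = 37.8 × 0.3400 = 12.85 mV.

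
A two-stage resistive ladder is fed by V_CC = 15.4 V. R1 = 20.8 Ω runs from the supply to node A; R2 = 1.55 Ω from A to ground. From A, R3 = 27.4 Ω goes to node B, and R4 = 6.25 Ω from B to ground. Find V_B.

Looking into the second stage from A: R3 + R4 = 33.65 Ω appears in parallel with R2.
R2 ‖ (R3+R4) = 1.482 Ω.
First divider: V_A = V_CC · 1.482/(20.8 + 1.482) = 1.024 V.
Stage 2 is unloaded, so V_B = V_A · R4/(R3+R4) = 1.024 × 6.25/33.65 = 0.1902 V.

V_B ≈ 0.190 V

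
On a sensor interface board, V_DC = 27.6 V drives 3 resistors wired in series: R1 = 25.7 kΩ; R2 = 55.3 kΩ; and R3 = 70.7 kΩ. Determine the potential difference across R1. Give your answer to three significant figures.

Series total: ΣR = 25.7 + 55.3 + 70.7 = 151.7 kΩ.
By the voltage-divider rule, V = 27.6 × 25.70/151.7 = 4.676 V.

V ≈ 4.68 V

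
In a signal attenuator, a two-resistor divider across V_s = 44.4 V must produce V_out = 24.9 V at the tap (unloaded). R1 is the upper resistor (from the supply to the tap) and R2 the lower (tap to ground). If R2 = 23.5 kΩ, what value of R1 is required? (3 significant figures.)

R1 ≈ 18.4 kΩ

V_out/V_s = R2/(R1+R2) = 0.5608.
Rearranging, R1 = R2·(1−k)/k = 23.5 × 0.7831 = 18.40 kΩ.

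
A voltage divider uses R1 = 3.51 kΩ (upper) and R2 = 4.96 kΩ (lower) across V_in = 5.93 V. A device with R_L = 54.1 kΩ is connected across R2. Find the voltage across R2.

V_out ≈ 3.35 V

First combine the lower leg with the load: R2 ‖ R_L = 4.543 kΩ.
Now apply the divider: V_out = 5.93 × 0.5642 = 3.345 V.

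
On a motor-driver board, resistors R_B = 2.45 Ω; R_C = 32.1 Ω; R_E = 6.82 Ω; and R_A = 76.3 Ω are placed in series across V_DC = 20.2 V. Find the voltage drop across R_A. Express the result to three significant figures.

Series total: ΣR = 2.45 + 32.1 + 6.82 + 76.3 = 117.7 Ω.
Voltage divider: V = V_DC · (76.30 / 117.7) = 20.2 × 0.6484 = 13.10 V.

V ≈ 13.1 V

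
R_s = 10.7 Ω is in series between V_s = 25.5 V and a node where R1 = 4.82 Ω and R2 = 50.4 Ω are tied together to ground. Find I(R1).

Parallel bank: R_p = 1/(1/4.82 + 1/50.4) = 4.399 Ω.
V_A by voltage divider: V_A = 25.5 × 4.399/(10.7 + 4.399) = 7.430 V.
I(R1) = V_A / R1 = 7.430/4.82 = 1.541 A.

I ≈ 1.54 A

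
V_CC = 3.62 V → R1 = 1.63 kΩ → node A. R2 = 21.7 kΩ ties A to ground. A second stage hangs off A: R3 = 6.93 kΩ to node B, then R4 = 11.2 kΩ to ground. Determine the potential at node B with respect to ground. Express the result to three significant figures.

Node A sees R2 in parallel with the series input of stage 2, R3 + R4 = 18.13 kΩ.
R2 ‖ (R3+R4) = 9.878 kΩ.
V_A = 3.62 × 9.878/(1.63 + 9.878) = 3.107 V.
Then the unloaded second divider: V_B = V_A × R4/(R3+R4) = 3.107 × 0.6178 = 1.920 V.

V_B ≈ 1.92 V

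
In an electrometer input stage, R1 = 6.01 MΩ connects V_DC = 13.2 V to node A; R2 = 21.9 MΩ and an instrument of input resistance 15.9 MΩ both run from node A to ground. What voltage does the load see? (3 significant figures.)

The load sits in parallel with R2, giving an effective lower resistance R2' = R2·R_L/(R2+R_L) = 9.212 MΩ.
Now apply the divider: V_out = 13.2 × 0.6052 = 7.988 V.

V_out ≈ 7.99 V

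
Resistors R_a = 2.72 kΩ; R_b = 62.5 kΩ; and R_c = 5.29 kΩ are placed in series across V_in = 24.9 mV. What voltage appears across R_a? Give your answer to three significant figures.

Total series resistance ΣR = 2.72 + 62.5 + 5.29 = 70.51 kΩ.
V = V_in · R/ΣR = 24.9 × 0.03858 = 0.9605 mV.

V ≈ 0.961 mV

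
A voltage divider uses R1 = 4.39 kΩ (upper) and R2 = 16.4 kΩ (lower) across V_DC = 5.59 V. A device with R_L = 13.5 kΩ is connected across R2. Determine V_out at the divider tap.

The load sits in parallel with R2, giving an effective lower resistance R2' = R2·R_L/(R2+R_L) = 7.405 kΩ.
Then V_out = V_DC · R2'/(R1 + R2') = 5.59 × 7.405/11.79 = 3.509 V.
(Unloaded it would be 4.41 V; the load pulls it down.)

V_out ≈ 3.51 V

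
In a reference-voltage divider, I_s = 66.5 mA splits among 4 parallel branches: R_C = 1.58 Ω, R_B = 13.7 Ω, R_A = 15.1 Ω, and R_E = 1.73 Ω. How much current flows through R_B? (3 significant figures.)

Conductances: ΣG = 1/1.58 + 1/13.7 + 1/15.1 + 1/1.73 = 1.350 (1/Ω).
R_B takes the fraction G_k/ΣG = 0.07299/1.350 = 0.05406, so I = 66.5 × 0.05406 = 3.595 mA.

I ≈ 3.60 mA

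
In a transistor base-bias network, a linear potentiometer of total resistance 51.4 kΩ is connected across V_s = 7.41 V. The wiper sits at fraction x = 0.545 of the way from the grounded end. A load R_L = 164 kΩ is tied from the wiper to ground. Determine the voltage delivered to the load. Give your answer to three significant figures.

Split the track: R_lower = x·R_p = 28.01 kΩ, R_upper = (1−x)·R_p = 23.39 kΩ.
(x·R_p) ‖ R_L = 23.93 kΩ.
V_out = 7.41 × 23.93/(23.39 + 23.93) = 3.747 V.

V_out ≈ 3.75 V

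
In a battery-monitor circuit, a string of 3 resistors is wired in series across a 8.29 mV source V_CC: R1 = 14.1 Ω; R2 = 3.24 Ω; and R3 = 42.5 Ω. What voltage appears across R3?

V ≈ 5.89 mV

ΣR = 14.1 + 3.24 + 42.5 = 59.84 Ω.
Voltage divider: V = V_CC · (42.50 / 59.84) = 8.29 × 0.7102 = 5.888 mV.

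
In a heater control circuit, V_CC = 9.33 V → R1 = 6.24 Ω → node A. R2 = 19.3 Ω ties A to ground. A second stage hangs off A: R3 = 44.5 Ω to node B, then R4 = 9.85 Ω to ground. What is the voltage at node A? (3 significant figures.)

Node A sees R2 in parallel with the series input of stage 2, R3 + R4 = 54.35 Ω.
Effective lower resistance at A: R2 ‖ 54.35 = 14.24 Ω.
First divider: V_A = V_CC · 14.24/(6.24 + 14.24) = 6.488 V.

V_A ≈ 6.49 V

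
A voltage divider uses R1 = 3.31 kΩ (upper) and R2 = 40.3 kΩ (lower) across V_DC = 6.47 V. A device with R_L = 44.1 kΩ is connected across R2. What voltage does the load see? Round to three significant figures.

The load sits in parallel with R2, giving an effective lower resistance R2' = R2·R_L/(R2+R_L) = 21.06 kΩ.
Then V_out = V_DC · R2'/(R1 + R2') = 6.47 × 21.06/24.37 = 5.591 V.
(Unloaded it would be 5.98 V; the load pulls it down.)

V_out ≈ 5.59 V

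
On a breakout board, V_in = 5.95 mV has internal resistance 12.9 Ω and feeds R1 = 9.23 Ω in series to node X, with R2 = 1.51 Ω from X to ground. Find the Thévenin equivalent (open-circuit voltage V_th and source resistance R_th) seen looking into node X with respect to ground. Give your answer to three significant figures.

V_th ≈ 0.380 mV, R_th ≈ 1.41 Ω

R1' = 12.9 + 9.23 = 22.13 Ω (source resistance + R1).
Open-circuit (no load on X): V_th = V_in · R2/(R1' + R2) = 5.95 × 1.51/(22.13 + 1.51) = 0.3801 mV.
Zeroing V_in shorts the top of R1' to ground, so R_th = R1' ‖ R2 = 1.414 Ω.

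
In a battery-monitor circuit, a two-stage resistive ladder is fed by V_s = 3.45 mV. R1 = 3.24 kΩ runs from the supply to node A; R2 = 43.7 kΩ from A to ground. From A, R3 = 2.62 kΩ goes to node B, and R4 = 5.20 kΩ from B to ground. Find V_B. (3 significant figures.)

V_B ≈ 1.54 mV

The second stage (R3 + R4 = 7.820 kΩ) loads node A in parallel with R2.
Effective lower resistance at A: R2 ‖ 7.820 = 6.633 kΩ.
So V_A = 3.45 × 0.6718 = 2.318 mV.
Then the unloaded second divider: V_B = V_A × R4/(R3+R4) = 2.318 × 0.6650 = 1.541 mV.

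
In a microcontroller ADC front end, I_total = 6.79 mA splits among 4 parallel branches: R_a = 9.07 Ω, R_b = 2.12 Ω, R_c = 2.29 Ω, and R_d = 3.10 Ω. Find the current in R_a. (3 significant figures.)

I ≈ 0.558 mA

Total conductance ΣG = 1/9.07 + 1/2.12 + 1/2.29 + 1/3.10 = 1.341 (units of 1/Ω).
R_a takes the fraction G_k/ΣG = 0.1103/1.341 = 0.08220, so I = 6.79 × 0.08220 = 0.5582 mA.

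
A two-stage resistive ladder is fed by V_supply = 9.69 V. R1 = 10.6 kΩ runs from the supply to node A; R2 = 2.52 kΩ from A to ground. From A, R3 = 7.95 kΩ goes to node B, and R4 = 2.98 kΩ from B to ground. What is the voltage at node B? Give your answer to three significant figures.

The second stage (R3 + R4 = 10.93 kΩ) loads node A in parallel with R2.
R2 ‖ (R3+R4) = 2.048 kΩ.
V_A = 9.69 × 2.048/(10.6 + 2.048) = 1.569 V.
Stage 2 is unloaded, so V_B = V_A · R4/(R3+R4) = 1.569 × 2.98/10.93 = 0.4278 V.

V_B ≈ 0.428 V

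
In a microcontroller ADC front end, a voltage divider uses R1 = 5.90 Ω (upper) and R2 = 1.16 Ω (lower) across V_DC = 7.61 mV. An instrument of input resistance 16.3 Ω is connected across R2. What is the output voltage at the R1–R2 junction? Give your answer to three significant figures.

The load sits in parallel with R2, giving an effective lower resistance R2' = R2·R_L/(R2+R_L) = 1.083 Ω.
Voltage divider with the loaded lower leg: V_out = 7.61 × 1.083/(5.90 + 1.083) = 7.61 × 0.1551 = 1.180 mV.

V_out ≈ 1.18 mV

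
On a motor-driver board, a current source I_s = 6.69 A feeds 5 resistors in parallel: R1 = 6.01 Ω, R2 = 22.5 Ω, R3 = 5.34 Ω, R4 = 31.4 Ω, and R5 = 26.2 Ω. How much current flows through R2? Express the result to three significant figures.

I ≈ 0.635 A

ΣG = 1/6.01 + 1/22.5 + 1/5.34 + 1/31.4 + 1/26.2 = 0.4681.
Current divider: I(R2) = I_s · G_k/ΣG = 6.69 × (0.04444/0.4681) = 6.69 × 0.09494 = 0.6352 A.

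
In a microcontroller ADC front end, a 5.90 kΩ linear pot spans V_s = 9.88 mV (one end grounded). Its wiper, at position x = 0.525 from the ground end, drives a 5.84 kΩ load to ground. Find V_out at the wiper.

Split the track: R_lower = x·R_p = 3.098 kΩ, R_upper = (1−x)·R_p = 2.803 kΩ.
(x·R_p) ‖ R_L = 2.024 kΩ.
V_out = 9.88 × 2.024/(2.803 + 2.024) = 4.143 mV.

V_out ≈ 4.14 mV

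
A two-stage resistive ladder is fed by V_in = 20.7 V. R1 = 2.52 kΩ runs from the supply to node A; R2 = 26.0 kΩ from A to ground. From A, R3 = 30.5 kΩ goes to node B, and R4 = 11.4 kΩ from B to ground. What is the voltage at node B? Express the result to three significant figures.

Node A sees R2 in parallel with the series input of stage 2, R3 + R4 = 41.90 kΩ.
R2 ‖ (R3+R4) = 16.04 kΩ.
V_A = 20.7 × 16.04/(2.52 + 16.04) = 17.89 V.
Then the unloaded second divider: V_B = V_A × R4/(R3+R4) = 17.89 × 0.2721 = 4.867 V.

V_B ≈ 4.87 V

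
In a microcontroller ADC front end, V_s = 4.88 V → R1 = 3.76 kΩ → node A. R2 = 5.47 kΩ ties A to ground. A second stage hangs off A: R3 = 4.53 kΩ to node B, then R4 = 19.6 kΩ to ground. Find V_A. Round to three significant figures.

The second stage (R3 + R4 = 24.13 kΩ) loads node A in parallel with R2.
R2 ‖ (R3+R4) = 4.459 kΩ.
So V_A = 4.88 × 0.5425 = 2.648 V.

V_A ≈ 2.65 V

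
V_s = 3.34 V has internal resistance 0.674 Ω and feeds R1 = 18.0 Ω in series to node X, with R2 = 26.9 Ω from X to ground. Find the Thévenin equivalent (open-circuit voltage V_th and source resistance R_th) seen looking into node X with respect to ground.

V_th ≈ 1.97 V, R_th ≈ 11.0 Ω

R1' = 0.674 + 18.0 = 18.67 Ω (source resistance + R1).
V_th is the unloaded tap voltage: V_s · R2/(R1'+R2) = 3.34 × 0.5902 = 1.971 V.
Looking into X with the source shorted: R_th = R1'·R2/(R1'+R2) = 18.67 × 26.9/45.57 = 11.02 Ω.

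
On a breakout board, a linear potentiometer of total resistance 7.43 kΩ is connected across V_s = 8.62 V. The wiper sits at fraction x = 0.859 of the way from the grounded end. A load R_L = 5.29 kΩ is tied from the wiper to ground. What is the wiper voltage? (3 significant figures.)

V_out ≈ 6.33 V

The pot divides into 1.048 kΩ above the wiper and 6.382 kΩ below.
R_L loads the lower segment: effective lower R = 2.893 kΩ.
Then V_out = V_s · 2.893/(1.048 + 2.893) = 6.328 V.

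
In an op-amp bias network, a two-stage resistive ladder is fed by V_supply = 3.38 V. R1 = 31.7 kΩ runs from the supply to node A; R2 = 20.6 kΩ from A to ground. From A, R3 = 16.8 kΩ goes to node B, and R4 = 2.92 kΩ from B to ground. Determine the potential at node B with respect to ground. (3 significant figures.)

Looking into the second stage from A: R3 + R4 = 19.72 kΩ appears in parallel with R2.
Effective lower resistance at A: R2 ‖ 19.72 = 10.08 kΩ.
V_A = 3.38 × 10.08/(31.7 + 10.08) = 0.8152 V.
V_B = V_A × 0.1481 = 0.1207 V.

V_B ≈ 0.121 V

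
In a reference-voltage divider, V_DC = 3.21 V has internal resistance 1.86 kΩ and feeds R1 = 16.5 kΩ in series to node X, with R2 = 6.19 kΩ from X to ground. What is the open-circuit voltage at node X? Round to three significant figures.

R1' = 1.86 + 16.5 = 18.36 kΩ (source resistance + R1).
With X open, the divider is unloaded: V_th = 3.21 × 6.19/24.55 = 0.8094 V.

V_th ≈ 0.809 V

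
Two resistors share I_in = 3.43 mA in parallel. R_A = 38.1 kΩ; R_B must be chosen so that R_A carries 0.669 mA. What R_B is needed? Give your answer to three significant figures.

R_B ≈ 9.23 kΩ

Two-branch current divider: I_A = I_in · R_B/(R_A + R_B).
0.669/3.43 = R_B/(R_A + R_B) → R_B = R_A · (0.1950)/(1 − 0.1950) = 38.1 × 0.2423 = 9.232 kΩ.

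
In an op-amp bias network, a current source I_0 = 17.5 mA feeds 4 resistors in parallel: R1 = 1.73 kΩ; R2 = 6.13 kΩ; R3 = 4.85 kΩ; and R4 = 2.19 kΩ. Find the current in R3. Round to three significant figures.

Conductances: ΣG = 1/1.73 + 1/6.13 + 1/4.85 + 1/2.19 = 1.404 (1/kΩ).
Current divider: I(R3) = I_0 · G_k/ΣG = 17.5 × (0.2062/1.404) = 17.5 × 0.1469 = 2.570 mA.

I ≈ 2.57 mA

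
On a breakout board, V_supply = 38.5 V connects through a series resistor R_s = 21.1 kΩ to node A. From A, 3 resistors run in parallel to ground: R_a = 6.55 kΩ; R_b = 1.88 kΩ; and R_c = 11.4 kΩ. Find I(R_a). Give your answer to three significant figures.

I ≈ 0.340 mA

Equivalent of the parallel group: R_p = 1.295 kΩ.
Node voltage V_A = V_supply · R_p/(R_s + R_p) = 38.5 × 0.05782 = 2.226 V.
I(R_a) = V_A / R_a = 2.226/6.55 = 0.3398 mA.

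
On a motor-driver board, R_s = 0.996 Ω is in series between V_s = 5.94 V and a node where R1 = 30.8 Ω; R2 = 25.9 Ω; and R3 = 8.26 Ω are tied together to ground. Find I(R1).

I ≈ 0.162 A

Parallel bank: R_p = 1/(1/30.8 + 1/25.9 + 1/8.26) = 5.204 Ω.
V_A = 5.94 × 5.204/6.200 = 4.986 V.
Branch current I = V_A/R1 = 4.986/30.8 = 0.1619 A.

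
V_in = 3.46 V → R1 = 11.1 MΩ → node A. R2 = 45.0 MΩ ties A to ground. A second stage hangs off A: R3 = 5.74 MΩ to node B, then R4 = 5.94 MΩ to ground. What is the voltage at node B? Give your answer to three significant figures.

Looking into the second stage from A: R3 + R4 = 11.68 MΩ appears in parallel with R2.
R2 ‖ (R3+R4) = 9.273 MΩ.
V_A = 3.46 × 9.273/(11.1 + 9.273) = 1.575 V.
V_B = V_A × 0.5086 = 0.8009 V.

V_B ≈ 0.801 V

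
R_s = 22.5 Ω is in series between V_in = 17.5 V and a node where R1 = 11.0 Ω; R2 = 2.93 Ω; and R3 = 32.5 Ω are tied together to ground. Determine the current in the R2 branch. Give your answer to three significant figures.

Equivalent of the parallel group: R_p = 2.160 Ω.
V_A = 17.5 × 2.160/24.66 = 1.533 V.
I(R2) = V_A / R2 = 1.533/2.93 = 0.5231 A.

I ≈ 0.523 A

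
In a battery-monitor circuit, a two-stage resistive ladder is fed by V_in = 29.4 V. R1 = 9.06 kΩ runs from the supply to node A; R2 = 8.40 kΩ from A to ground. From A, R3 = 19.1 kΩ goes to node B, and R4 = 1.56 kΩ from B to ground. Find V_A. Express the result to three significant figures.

The second stage (R3 + R4 = 20.66 kΩ) loads node A in parallel with R2.
R2 ‖ (R3+R4) = 5.972 kΩ.
First divider: V_A = V_in · 5.972/(9.06 + 5.972) = 11.68 V.

V_A ≈ 11.7 V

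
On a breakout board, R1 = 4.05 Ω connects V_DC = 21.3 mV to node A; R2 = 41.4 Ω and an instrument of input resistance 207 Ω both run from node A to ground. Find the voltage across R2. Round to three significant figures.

R2 ‖ R_L = (41.4 × 207)/(41.4 + 207) = 34.50 Ω.
Then V_out = V_DC · R2'/(R1 + R2') = 21.3 × 34.50/38.55 = 19.06 mV.

V_out ≈ 19.1 mV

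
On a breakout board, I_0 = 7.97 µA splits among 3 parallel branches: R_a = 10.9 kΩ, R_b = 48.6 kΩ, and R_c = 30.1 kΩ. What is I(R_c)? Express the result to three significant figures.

I ≈ 1.82 µA

Conductances: ΣG = 1/10.9 + 1/48.6 + 1/30.1 = 0.1455 (1/kΩ).
R_c takes the fraction G_k/ΣG = 0.03322/0.1455 = 0.2283, so I = 7.97 × 0.2283 = 1.819 µA.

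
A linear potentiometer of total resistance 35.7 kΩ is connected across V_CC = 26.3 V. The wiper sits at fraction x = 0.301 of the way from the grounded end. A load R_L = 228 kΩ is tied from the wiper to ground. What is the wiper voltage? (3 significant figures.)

The pot divides into 24.95 kΩ above the wiper and 10.75 kΩ below.
Lower segment in parallel with the load: 10.75 ‖ 228 = 10.26 kΩ.
Loaded-divider output: V_out = 26.3 × 0.2914 = 7.664 V.
(Unloaded: V_out = x·V_CC = 7.92 V.)

V_out ≈ 7.66 V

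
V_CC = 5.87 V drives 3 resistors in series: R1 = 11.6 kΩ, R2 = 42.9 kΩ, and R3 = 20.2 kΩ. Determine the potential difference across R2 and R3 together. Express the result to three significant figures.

ΣR = 11.6 + 42.9 + 20.2 = 74.70 kΩ.
R_{R2..R3} = 42.9 + 20.2 = 63.10 kΩ.
By the voltage-divider rule, V = 5.87 × 63.10/74.70 = 4.958 V.

V ≈ 4.96 V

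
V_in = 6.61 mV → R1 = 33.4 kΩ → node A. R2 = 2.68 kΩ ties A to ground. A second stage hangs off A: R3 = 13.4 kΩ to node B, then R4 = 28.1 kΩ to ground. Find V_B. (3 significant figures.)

Node A sees R2 in parallel with the series input of stage 2, R3 + R4 = 41.50 kΩ.
Effective lower resistance at A: R2 ‖ 41.50 = 2.517 kΩ.
So V_A = 6.61 × 0.07009 = 0.4633 mV.
Then the unloaded second divider: V_B = V_A × R4/(R3+R4) = 0.4633 × 0.6771 = 0.3137 mV.

V_B ≈ 0.314 mV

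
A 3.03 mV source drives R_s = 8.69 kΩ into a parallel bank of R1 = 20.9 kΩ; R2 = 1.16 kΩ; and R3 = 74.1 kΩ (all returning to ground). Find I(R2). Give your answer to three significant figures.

Parallel bank: R_p = 1/(1/20.9 + 1/1.16 + 1/74.1) = 1.083 kΩ.
V_A = 3.03 × 1.083/9.773 = 0.3358 mV.
I(R2) = V_A / R2 = 0.3358/1.16 = 0.2894 µA.

I ≈ 0.289 µA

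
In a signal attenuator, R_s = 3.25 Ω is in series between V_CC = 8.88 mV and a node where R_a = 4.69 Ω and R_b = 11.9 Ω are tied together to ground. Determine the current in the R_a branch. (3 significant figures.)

I ≈ 0.963 mA

Equivalent of the parallel group: R_p = 3.364 Ω.
Node voltage V_A = V_CC · R_p/(R_s + R_p) = 8.88 × 0.5086 = 4.517 mV.
Branch current I = V_A/R_a = 4.517/4.69 = 0.9630 mA.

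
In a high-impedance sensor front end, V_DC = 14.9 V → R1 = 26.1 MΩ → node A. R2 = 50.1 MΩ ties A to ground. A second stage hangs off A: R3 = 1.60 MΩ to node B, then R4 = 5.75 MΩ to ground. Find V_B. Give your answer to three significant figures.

V_B ≈ 2.30 V

Node A sees R2 in parallel with the series input of stage 2, R3 + R4 = 7.350 MΩ.
Effective lower resistance at A: R2 ‖ 7.350 = 6.410 MΩ.
First divider: V_A = V_DC · 6.410/(26.1 + 6.410) = 2.938 V.
Stage 2 is unloaded, so V_B = V_A · R4/(R3+R4) = 2.938 × 5.75/7.350 = 2.298 V.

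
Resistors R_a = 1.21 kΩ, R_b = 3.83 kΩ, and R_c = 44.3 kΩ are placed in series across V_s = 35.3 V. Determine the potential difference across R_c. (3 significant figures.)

V ≈ 31.7 V

Series total: ΣR = 1.21 + 3.83 + 44.3 = 49.34 kΩ.
By the voltage-divider rule, V = 35.3 × 44.30/49.34 = 31.69 V.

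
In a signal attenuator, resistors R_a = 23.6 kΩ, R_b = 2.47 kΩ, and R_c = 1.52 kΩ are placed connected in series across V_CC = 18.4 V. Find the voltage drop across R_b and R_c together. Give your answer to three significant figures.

V ≈ 2.66 V

Total series resistance ΣR = 23.6 + 2.47 + 1.52 = 27.59 kΩ.
R_{R_b..R_c} = 2.47 + 1.52 = 3.990 kΩ.
By the voltage-divider rule, V = 18.4 × 3.990/27.59 = 2.661 V.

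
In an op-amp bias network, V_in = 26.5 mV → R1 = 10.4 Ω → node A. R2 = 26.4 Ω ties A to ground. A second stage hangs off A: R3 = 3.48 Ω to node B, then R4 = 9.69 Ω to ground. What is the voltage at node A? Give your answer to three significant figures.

V_A ≈ 12.1 mV

The second stage (R3 + R4 = 13.17 Ω) loads node A in parallel with R2.
Effective lower resistance at A: R2 ‖ 13.17 = 8.787 Ω.
V_A = 26.5 × 8.787/(10.4 + 8.787) = 12.14 mV.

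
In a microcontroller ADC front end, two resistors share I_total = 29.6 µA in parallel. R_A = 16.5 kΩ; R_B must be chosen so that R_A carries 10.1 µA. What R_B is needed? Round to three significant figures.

R_B ≈ 8.55 kΩ

In a two-way split, I_A/I_total = R_B/(R_A + R_B).
10.1/29.6 = R_B/(R_A + R_B) → R_B = R_A · (0.3412)/(1 − 0.3412) = 16.5 × 0.5179 = 8.546 kΩ.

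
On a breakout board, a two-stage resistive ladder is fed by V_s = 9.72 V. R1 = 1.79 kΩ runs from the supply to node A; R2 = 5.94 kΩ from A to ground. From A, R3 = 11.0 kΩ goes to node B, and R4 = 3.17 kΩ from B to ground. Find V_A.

V_A ≈ 6.81 V

Looking into the second stage from A: R3 + R4 = 14.17 kΩ appears in parallel with R2.
Effective lower resistance at A: R2 ‖ 14.17 = 4.185 kΩ.
V_A = 9.72 × 4.185/(1.79 + 4.185) = 6.808 V.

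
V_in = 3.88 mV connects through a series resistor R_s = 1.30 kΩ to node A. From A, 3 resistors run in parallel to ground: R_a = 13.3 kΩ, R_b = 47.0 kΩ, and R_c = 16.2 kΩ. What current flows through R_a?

Combine the parallel branches: R_p = (1/13.3 + 1/47.0 + 1/16.2)⁻¹ = 6.321 kΩ.
Node voltage V_A = V_in · R_p/(R_s + R_p) = 3.88 × 0.8294 = 3.218 mV.
Branch current I = V_A/R_a = 3.218/13.3 = 0.2420 µA.
(Equivalently: I_total = 0.5091 µA, then current-divider fraction G_k/ΣG = 0.4753.)

I ≈ 0.242 µA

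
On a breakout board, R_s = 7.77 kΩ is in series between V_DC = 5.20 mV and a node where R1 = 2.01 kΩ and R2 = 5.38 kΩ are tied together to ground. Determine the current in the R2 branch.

I ≈ 0.153 µA

Equivalent of the parallel group: R_p = 1.463 kΩ.
V_A = 5.20 × 1.463/9.233 = 0.8241 mV.
I(R2) = V_A / R2 = 0.8241/5.38 = 0.1532 µA.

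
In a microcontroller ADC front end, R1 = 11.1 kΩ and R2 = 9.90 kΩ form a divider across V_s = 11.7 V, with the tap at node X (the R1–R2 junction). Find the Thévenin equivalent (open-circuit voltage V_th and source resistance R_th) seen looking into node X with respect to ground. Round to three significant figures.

V_th ≈ 5.52 V, R_th ≈ 5.23 kΩ

With X open, the divider is unloaded: V_th = 11.7 × 9.90/21.00 = 5.516 V.
With V_s suppressed (replaced by a short), R_th = R1 ‖ R2 = (11.10 × 9.90)/(11.10 + 9.90) = 5.233 kΩ.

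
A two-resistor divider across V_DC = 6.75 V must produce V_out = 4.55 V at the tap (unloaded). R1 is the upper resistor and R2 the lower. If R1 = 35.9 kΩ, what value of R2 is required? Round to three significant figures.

V_out/V_DC = R2/(R1+R2) = 0.6741.
R2 = R1 · 0.6741/(1 − 0.6741) = 74.25 kΩ.

R2 ≈ 74.2 kΩ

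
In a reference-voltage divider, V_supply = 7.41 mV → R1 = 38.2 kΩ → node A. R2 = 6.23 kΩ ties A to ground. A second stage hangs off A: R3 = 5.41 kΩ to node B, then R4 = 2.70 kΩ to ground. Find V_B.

V_B ≈ 0.208 mV

The second stage (R3 + R4 = 8.110 kΩ) loads node A in parallel with R2.
Effective lower resistance at A: R2 ‖ 8.110 = 3.523 kΩ.
V_A = 7.41 × 3.523/(38.2 + 3.523) = 0.6257 mV.
V_B = V_A × 0.3329 = 0.2083 mV.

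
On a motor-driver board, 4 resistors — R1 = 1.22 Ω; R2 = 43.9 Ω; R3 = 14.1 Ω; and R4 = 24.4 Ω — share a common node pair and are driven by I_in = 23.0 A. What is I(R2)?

I ≈ 0.549 A

ΣG = 1/1.22 + 1/43.9 + 1/14.1 + 1/24.4 = 0.9544.
By the current-divider rule, I = I_in · G_k/ΣG = 23.0 × 0.02387 = 0.5490 A.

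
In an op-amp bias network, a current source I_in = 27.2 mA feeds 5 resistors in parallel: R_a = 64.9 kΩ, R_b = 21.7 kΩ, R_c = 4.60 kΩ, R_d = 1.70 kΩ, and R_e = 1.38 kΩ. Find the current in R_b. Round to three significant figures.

I ≈ 0.787 mA

ΣG = 1/64.9 + 1/21.7 + 1/4.60 + 1/1.70 + 1/1.38 = 1.592.
R_b takes the fraction G_k/ΣG = 0.04608/1.592 = 0.02895, so I = 27.2 × 0.02895 = 0.7875 mA.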